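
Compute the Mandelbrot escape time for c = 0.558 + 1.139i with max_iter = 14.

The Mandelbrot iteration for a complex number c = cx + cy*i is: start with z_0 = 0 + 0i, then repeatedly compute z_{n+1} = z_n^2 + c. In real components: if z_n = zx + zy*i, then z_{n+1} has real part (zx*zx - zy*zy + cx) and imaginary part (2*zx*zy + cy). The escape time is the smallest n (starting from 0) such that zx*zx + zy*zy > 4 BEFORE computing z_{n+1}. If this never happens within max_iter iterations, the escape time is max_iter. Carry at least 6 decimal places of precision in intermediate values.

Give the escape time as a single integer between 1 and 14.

Answer: 2

Derivation:
z_0 = 0 + 0i, c = 0.5580 + 1.1390i
Iter 1: z = 0.5580 + 1.1390i, |z|^2 = 1.6087
Iter 2: z = -0.4280 + 2.4101i, |z|^2 = 5.9918
Escaped at iteration 2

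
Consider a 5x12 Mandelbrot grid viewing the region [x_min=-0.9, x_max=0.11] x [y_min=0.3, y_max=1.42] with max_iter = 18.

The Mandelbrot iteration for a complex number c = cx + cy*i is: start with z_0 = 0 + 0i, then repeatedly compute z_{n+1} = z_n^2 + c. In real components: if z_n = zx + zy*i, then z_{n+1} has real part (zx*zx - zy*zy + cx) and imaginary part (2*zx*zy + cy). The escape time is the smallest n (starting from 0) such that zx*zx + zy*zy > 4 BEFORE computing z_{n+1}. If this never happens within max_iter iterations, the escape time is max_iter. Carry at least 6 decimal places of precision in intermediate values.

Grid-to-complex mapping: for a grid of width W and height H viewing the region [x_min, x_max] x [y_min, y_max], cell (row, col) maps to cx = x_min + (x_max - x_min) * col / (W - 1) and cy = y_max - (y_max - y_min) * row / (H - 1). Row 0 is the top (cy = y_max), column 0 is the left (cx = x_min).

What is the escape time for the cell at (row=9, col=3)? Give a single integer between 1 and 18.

z_0 = 0 + 0i, c = -0.1425 + 0.5036i
Iter 1: z = -0.1425 + 0.5036i, |z|^2 = 0.2740
Iter 2: z = -0.3758 + 0.3601i, |z|^2 = 0.2709
Iter 3: z = -0.1309 + 0.2330i, |z|^2 = 0.0714
Iter 4: z = -0.1796 + 0.4426i, |z|^2 = 0.2282
Iter 5: z = -0.3062 + 0.3446i, |z|^2 = 0.2125
Iter 6: z = -0.1675 + 0.2926i, |z|^2 = 0.1137
Iter 7: z = -0.2001 + 0.4056i, |z|^2 = 0.2045
Iter 8: z = -0.2670 + 0.3413i, |z|^2 = 0.1878
Iter 9: z = -0.1877 + 0.3214i, |z|^2 = 0.1385
Iter 10: z = -0.2105 + 0.3830i, |z|^2 = 0.1910
Iter 11: z = -0.2448 + 0.3424i, |z|^2 = 0.1772
Iter 12: z = -0.1998 + 0.3360i, |z|^2 = 0.1528
Iter 13: z = -0.2155 + 0.3694i, |z|^2 = 0.1829
Iter 14: z = -0.2325 + 0.3444i, |z|^2 = 0.1727
Iter 15: z = -0.2071 + 0.3434i, |z|^2 = 0.1608
Iter 16: z = -0.2176 + 0.3614i, |z|^2 = 0.1779
Iter 17: z = -0.2258 + 0.3464i, |z|^2 = 0.1709

Answer: 18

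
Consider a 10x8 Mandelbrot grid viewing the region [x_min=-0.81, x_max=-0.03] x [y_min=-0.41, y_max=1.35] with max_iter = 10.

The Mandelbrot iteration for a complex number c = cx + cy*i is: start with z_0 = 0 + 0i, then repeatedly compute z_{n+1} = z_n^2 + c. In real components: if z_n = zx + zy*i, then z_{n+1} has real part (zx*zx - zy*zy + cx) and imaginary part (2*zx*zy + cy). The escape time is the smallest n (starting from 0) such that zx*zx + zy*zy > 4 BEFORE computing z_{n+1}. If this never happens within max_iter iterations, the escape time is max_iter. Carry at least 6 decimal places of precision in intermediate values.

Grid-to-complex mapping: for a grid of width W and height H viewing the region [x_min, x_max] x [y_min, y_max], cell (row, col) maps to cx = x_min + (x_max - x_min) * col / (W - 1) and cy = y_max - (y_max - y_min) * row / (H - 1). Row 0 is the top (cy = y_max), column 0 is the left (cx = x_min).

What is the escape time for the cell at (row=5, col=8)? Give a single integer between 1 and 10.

z_0 = 0 + 0i, c = -0.1167 + 0.0929i
Iter 1: z = -0.1167 + 0.0929i, |z|^2 = 0.0222
Iter 2: z = -0.1117 + 0.0712i, |z|^2 = 0.0175
Iter 3: z = -0.1093 + 0.0770i, |z|^2 = 0.0179
Iter 4: z = -0.1107 + 0.0760i, |z|^2 = 0.0180
Iter 5: z = -0.1102 + 0.0760i, |z|^2 = 0.0179
Iter 6: z = -0.1103 + 0.0761i, |z|^2 = 0.0180
Iter 7: z = -0.1103 + 0.0761i, |z|^2 = 0.0180
Iter 8: z = -0.1103 + 0.0761i, |z|^2 = 0.0180
Iter 9: z = -0.1103 + 0.0761i, |z|^2 = 0.0180

Answer: 10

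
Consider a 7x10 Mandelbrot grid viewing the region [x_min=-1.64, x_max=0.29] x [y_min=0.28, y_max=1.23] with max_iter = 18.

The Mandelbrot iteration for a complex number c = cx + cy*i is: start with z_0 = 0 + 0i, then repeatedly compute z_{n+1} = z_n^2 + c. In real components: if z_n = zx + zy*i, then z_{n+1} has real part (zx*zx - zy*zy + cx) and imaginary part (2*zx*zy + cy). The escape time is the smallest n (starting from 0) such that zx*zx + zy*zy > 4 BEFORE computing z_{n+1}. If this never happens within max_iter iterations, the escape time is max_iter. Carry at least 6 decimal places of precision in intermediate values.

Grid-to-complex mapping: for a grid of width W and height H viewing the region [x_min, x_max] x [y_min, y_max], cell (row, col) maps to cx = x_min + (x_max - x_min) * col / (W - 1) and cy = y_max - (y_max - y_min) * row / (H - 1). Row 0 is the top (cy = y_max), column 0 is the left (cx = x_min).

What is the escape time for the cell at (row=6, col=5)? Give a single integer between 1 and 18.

Answer: 18

Derivation:
z_0 = 0 + 0i, c = -0.0317 + 0.5967i
Iter 1: z = -0.0317 + 0.5967i, |z|^2 = 0.3570
Iter 2: z = -0.3867 + 0.5589i, |z|^2 = 0.4619
Iter 3: z = -0.1945 + 0.1645i, |z|^2 = 0.0649
Iter 4: z = -0.0209 + 0.5327i, |z|^2 = 0.2842
Iter 5: z = -0.3150 + 0.5744i, |z|^2 = 0.4292
Iter 6: z = -0.2624 + 0.2348i, |z|^2 = 0.1240
Iter 7: z = -0.0179 + 0.4734i, |z|^2 = 0.2245
Iter 8: z = -0.2555 + 0.5797i, |z|^2 = 0.4013
Iter 9: z = -0.3024 + 0.3005i, |z|^2 = 0.1817
Iter 10: z = -0.0305 + 0.4149i, |z|^2 = 0.1731
Iter 11: z = -0.2029 + 0.5714i, |z|^2 = 0.3676
Iter 12: z = -0.3170 + 0.3648i, |z|^2 = 0.2335
Iter 13: z = -0.0643 + 0.3654i, |z|^2 = 0.1377
Iter 14: z = -0.1611 + 0.5497i, |z|^2 = 0.3281
Iter 15: z = -0.3079 + 0.4196i, |z|^2 = 0.2708
Iter 16: z = -0.1129 + 0.3383i, |z|^2 = 0.1272
Iter 17: z = -0.1334 + 0.5203i, |z|^2 = 0.2885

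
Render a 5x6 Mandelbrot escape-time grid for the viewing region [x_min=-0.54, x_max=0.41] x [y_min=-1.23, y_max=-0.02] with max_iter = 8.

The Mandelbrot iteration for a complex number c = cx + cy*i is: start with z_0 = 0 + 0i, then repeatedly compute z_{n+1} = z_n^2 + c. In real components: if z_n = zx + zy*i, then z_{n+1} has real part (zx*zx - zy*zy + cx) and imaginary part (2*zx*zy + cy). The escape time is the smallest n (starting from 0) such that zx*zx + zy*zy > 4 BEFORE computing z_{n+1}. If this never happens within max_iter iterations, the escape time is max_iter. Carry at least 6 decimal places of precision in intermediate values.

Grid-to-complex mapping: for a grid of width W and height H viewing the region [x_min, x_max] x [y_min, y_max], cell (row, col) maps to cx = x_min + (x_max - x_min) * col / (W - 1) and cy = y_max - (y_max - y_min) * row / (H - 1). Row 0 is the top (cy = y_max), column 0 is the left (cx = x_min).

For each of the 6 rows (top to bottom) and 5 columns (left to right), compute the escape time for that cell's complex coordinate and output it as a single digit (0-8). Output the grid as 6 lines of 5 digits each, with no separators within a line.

(row=0, col=0): c = -0.5400 + -0.0200i → escape time 8
(row=0, col=1): c = -0.3025 + -0.0200i → escape time 8
(row=0, col=2): c = -0.0650 + -0.0200i → escape time 8
(row=0, col=3): c = 0.1725 + -0.0200i → escape time 8
(row=0, col=4): c = 0.4100 + -0.0200i → escape time 6
(row=1, col=0): c = -0.5400 + -0.2620i → escape time 8
(row=1, col=1): c = -0.3025 + -0.2620i → escape time 8
(row=1, col=2): c = -0.0650 + -0.2620i → escape time 8
(row=1, col=3): c = 0.1725 + -0.2620i → escape time 8
(row=1, col=4): c = 0.4100 + -0.2620i → escape time 8
(row=2, col=0): c = -0.5400 + -0.5040i → escape time 8
(row=2, col=1): c = -0.3025 + -0.5040i → escape time 8
(row=2, col=2): c = -0.0650 + -0.5040i → escape time 8
(row=2, col=3): c = 0.1725 + -0.5040i → escape time 8
(row=2, col=4): c = 0.4100 + -0.5040i → escape time 7
(row=3, col=0): c = -0.5400 + -0.7460i → escape time 6
(row=3, col=1): c = -0.3025 + -0.7460i → escape time 8
(row=3, col=2): c = -0.0650 + -0.7460i → escape time 8
(row=3, col=3): c = 0.1725 + -0.7460i → escape time 6
(row=3, col=4): c = 0.4100 + -0.7460i → escape time 4
(row=4, col=0): c = -0.5400 + -0.9880i → escape time 4
(row=4, col=1): c = -0.3025 + -0.9880i → escape time 5
(row=4, col=2): c = -0.0650 + -0.9880i → escape time 8
(row=4, col=3): c = 0.1725 + -0.9880i → escape time 4
(row=4, col=4): c = 0.4100 + -0.9880i → escape time 3
(row=5, col=0): c = -0.5400 + -1.2300i → escape time 3
(row=5, col=1): c = -0.3025 + -1.2300i → escape time 3
(row=5, col=2): c = -0.0650 + -1.2300i → escape time 3
(row=5, col=3): c = 0.1725 + -1.2300i → escape time 2
(row=5, col=4): c = 0.4100 + -1.2300i → escape time 2

Answer: 88886
88888
88887
68864
45843
33322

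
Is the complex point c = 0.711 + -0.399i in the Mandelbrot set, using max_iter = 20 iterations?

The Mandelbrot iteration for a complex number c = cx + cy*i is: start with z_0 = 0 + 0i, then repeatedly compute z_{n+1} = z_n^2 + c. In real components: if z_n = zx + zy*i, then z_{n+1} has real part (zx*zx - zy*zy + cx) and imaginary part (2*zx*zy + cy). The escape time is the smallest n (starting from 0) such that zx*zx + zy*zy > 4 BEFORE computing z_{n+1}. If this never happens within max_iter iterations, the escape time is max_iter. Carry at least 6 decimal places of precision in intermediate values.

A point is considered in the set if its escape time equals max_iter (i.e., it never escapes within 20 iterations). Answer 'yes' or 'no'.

Answer: no

Derivation:
z_0 = 0 + 0i, c = 0.7110 + -0.3990i
Iter 1: z = 0.7110 + -0.3990i, |z|^2 = 0.6647
Iter 2: z = 1.0573 + -0.9664i, |z|^2 = 2.0518
Iter 3: z = 0.8950 + -2.4425i, |z|^2 = 6.7671
Escaped at iteration 3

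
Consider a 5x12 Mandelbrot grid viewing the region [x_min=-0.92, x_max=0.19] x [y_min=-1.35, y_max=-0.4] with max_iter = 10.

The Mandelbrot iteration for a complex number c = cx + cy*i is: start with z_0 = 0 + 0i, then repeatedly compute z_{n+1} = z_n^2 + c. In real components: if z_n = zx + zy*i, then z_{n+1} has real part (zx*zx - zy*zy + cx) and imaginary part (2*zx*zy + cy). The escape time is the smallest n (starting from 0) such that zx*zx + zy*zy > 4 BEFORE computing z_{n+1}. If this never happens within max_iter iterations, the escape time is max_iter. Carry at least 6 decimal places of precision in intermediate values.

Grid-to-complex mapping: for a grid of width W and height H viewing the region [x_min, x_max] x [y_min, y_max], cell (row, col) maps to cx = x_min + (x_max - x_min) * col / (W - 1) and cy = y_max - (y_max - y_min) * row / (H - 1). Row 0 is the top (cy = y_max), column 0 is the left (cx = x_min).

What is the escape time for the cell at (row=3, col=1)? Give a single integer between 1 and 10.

z_0 = 0 + 0i, c = -0.6425 + -0.6591i
Iter 1: z = -0.6425 + -0.6591i, |z|^2 = 0.8472
Iter 2: z = -0.6641 + 0.1878i, |z|^2 = 0.4763
Iter 3: z = -0.2368 + -0.9086i, |z|^2 = 0.8816
Iter 4: z = -1.4120 + -0.2289i, |z|^2 = 2.0460
Iter 5: z = 1.2988 + -0.0128i, |z|^2 = 1.6869
Iter 6: z = 1.0441 + -0.6924i, |z|^2 = 1.5696
Iter 7: z = -0.0318 + -2.1049i, |z|^2 = 4.4318
Escaped at iteration 7

Answer: 7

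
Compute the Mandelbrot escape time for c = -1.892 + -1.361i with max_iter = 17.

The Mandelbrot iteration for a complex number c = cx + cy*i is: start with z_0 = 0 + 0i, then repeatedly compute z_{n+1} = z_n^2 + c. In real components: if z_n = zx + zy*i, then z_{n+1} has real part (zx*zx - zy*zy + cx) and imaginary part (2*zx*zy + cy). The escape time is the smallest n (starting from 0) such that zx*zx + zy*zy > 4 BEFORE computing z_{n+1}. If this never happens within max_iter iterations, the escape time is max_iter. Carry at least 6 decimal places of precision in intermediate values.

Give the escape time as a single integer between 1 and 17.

z_0 = 0 + 0i, c = -1.8920 + -1.3610i
Iter 1: z = -1.8920 + -1.3610i, |z|^2 = 5.4320
Escaped at iteration 1

Answer: 1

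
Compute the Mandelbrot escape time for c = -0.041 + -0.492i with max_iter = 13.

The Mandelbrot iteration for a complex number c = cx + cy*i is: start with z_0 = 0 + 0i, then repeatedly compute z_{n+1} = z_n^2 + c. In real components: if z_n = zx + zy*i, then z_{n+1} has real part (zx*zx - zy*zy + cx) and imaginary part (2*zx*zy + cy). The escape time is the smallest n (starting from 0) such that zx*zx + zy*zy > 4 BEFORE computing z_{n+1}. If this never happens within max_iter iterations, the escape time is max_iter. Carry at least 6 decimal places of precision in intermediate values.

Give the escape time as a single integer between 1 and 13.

z_0 = 0 + 0i, c = -0.0410 + -0.4920i
Iter 1: z = -0.0410 + -0.4920i, |z|^2 = 0.2437
Iter 2: z = -0.2814 + -0.4517i, |z|^2 = 0.2832
Iter 3: z = -0.1658 + -0.2378i, |z|^2 = 0.0841
Iter 4: z = -0.0701 + -0.4131i, |z|^2 = 0.1756
Iter 5: z = -0.2068 + -0.4341i, |z|^2 = 0.2312
Iter 6: z = -0.1867 + -0.3125i, |z|^2 = 0.1325
Iter 7: z = -0.1038 + -0.3753i, |z|^2 = 0.1516
Iter 8: z = -0.1711 + -0.4141i, |z|^2 = 0.2007
Iter 9: z = -0.1832 + -0.3503i, |z|^2 = 0.1563
Iter 10: z = -0.1302 + -0.3636i, |z|^2 = 0.1492
Iter 11: z = -0.1563 + -0.3973i, |z|^2 = 0.1823
Iter 12: z = -0.1745 + -0.3678i, |z|^2 = 0.1657

Answer: 13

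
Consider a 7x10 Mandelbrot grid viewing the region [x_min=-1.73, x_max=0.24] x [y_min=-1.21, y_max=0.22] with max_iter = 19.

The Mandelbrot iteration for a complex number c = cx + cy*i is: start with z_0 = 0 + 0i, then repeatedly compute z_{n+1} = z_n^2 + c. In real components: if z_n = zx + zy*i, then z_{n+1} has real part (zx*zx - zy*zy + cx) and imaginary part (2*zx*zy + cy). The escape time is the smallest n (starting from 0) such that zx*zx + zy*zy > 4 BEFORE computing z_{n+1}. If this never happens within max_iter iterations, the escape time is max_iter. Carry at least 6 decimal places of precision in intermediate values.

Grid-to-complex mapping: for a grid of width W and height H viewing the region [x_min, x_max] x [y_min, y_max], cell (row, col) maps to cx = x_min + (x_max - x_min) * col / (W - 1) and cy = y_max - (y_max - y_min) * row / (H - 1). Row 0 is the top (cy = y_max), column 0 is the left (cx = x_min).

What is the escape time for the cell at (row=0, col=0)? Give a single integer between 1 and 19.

Answer: 4

Derivation:
z_0 = 0 + 0i, c = -1.7300 + 0.2200i
Iter 1: z = -1.7300 + 0.2200i, |z|^2 = 3.0413
Iter 2: z = 1.2145 + -0.5412i, |z|^2 = 1.7679
Iter 3: z = -0.5479 + -1.0946i, |z|^2 = 1.4983
Iter 4: z = -2.6279 + 1.4194i, |z|^2 = 8.9206
Escaped at iteration 4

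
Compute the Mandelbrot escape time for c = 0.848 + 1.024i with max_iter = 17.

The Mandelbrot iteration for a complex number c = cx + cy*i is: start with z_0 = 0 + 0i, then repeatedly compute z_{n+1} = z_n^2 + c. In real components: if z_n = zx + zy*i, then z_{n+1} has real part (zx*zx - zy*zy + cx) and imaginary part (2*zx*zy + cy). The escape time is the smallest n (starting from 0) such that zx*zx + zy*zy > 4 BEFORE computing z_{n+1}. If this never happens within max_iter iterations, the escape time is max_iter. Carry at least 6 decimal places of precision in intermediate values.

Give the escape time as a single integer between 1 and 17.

z_0 = 0 + 0i, c = 0.8480 + 1.0240i
Iter 1: z = 0.8480 + 1.0240i, |z|^2 = 1.7677
Iter 2: z = 0.5185 + 2.7607i, |z|^2 = 7.8904
Escaped at iteration 2

Answer: 2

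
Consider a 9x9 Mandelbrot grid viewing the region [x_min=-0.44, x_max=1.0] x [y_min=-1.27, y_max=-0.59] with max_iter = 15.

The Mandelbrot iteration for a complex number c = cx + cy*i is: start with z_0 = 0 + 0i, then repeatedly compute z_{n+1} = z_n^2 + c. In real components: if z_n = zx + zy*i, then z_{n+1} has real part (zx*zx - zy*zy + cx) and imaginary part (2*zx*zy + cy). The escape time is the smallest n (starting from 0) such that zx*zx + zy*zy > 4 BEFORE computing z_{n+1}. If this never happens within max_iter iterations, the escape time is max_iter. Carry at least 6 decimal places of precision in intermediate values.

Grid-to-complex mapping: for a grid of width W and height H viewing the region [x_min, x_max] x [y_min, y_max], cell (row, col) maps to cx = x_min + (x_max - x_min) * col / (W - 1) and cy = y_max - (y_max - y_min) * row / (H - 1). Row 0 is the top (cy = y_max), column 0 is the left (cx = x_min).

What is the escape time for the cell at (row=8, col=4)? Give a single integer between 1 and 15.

z_0 = 0 + 0i, c = 0.2800 + -1.2700i
Iter 1: z = 0.2800 + -1.2700i, |z|^2 = 1.6913
Iter 2: z = -1.2545 + -1.9812i, |z|^2 = 5.4989
Escaped at iteration 2

Answer: 2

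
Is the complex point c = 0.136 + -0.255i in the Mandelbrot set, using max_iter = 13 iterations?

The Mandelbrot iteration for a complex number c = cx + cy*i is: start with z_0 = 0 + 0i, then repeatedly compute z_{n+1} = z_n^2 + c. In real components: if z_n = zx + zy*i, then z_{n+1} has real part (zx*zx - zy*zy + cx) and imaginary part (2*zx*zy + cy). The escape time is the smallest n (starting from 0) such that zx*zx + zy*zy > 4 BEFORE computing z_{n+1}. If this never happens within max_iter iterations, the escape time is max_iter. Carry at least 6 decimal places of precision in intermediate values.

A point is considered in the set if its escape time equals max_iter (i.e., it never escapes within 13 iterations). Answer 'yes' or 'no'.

Answer: yes

Derivation:
z_0 = 0 + 0i, c = 0.1360 + -0.2550i
Iter 1: z = 0.1360 + -0.2550i, |z|^2 = 0.0835
Iter 2: z = 0.0895 + -0.3244i, |z|^2 = 0.1132
Iter 3: z = 0.0388 + -0.3130i, |z|^2 = 0.0995
Iter 4: z = 0.0395 + -0.2793i, |z|^2 = 0.0796
Iter 5: z = 0.0596 + -0.2771i, |z|^2 = 0.0803
Iter 6: z = 0.0628 + -0.2880i, |z|^2 = 0.0869
Iter 7: z = 0.0570 + -0.2912i, |z|^2 = 0.0880
Iter 8: z = 0.0545 + -0.2882i, |z|^2 = 0.0860
Iter 9: z = 0.0559 + -0.2864i, |z|^2 = 0.0851
Iter 10: z = 0.0571 + -0.2870i, |z|^2 = 0.0856
Iter 11: z = 0.0569 + -0.2878i, |z|^2 = 0.0861
Iter 12: z = 0.0564 + -0.2877i, |z|^2 = 0.0860
Did not escape in 13 iterations → in set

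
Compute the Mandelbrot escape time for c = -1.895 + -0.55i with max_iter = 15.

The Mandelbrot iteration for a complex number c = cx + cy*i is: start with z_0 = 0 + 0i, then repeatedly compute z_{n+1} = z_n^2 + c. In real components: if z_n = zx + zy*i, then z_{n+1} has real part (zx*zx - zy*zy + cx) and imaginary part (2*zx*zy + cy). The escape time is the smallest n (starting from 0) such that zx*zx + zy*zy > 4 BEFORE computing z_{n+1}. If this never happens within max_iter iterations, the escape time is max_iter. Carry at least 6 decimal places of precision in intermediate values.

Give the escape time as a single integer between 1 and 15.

Answer: 2

Derivation:
z_0 = 0 + 0i, c = -1.8950 + -0.5500i
Iter 1: z = -1.8950 + -0.5500i, |z|^2 = 3.8935
Iter 2: z = 1.3935 + 1.5345i, |z|^2 = 4.2966
Escaped at iteration 2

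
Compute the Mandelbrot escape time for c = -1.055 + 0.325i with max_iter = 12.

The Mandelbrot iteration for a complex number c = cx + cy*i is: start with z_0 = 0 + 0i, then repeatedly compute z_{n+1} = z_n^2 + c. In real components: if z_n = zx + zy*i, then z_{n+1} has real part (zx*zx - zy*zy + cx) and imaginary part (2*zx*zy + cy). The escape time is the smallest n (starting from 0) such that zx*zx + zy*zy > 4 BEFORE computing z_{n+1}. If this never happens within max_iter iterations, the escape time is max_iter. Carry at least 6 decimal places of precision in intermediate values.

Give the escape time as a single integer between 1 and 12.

Answer: 12

Derivation:
z_0 = 0 + 0i, c = -1.0550 + 0.3250i
Iter 1: z = -1.0550 + 0.3250i, |z|^2 = 1.2187
Iter 2: z = -0.0476 + -0.3607i, |z|^2 = 0.1324
Iter 3: z = -1.1829 + 0.3593i, |z|^2 = 1.5283
Iter 4: z = 0.2151 + -0.5251i, |z|^2 = 0.3220
Iter 5: z = -1.2845 + 0.0991i, |z|^2 = 1.6598
Iter 6: z = 0.5851 + 0.0703i, |z|^2 = 0.3473
Iter 7: z = -0.7176 + 0.4073i, |z|^2 = 0.6809
Iter 8: z = -0.7059 + -0.2596i, |z|^2 = 0.5657
Iter 9: z = -0.6240 + 0.6915i, |z|^2 = 0.8675
Iter 10: z = -1.1437 + -0.5380i, |z|^2 = 1.5976
Iter 11: z = -0.0363 + 1.5556i, |z|^2 = 2.4213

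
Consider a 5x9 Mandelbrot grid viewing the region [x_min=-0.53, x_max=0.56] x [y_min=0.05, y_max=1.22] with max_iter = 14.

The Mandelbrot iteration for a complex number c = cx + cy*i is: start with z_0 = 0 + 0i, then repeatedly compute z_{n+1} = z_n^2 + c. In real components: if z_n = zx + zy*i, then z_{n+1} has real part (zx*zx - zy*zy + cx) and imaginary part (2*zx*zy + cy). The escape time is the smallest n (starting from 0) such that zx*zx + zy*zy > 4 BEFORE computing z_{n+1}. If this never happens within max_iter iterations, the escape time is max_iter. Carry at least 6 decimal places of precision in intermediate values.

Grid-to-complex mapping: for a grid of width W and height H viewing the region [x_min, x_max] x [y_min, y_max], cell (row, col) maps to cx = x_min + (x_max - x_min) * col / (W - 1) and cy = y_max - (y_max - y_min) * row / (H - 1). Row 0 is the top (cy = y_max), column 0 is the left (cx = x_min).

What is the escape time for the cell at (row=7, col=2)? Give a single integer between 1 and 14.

z_0 = 0 + 0i, c = 0.0150 + 0.1963i
Iter 1: z = 0.0150 + 0.1963i, |z|^2 = 0.0387
Iter 2: z = -0.0233 + 0.2021i, |z|^2 = 0.0414
Iter 3: z = -0.0253 + 0.1868i, |z|^2 = 0.0355
Iter 4: z = -0.0193 + 0.1868i, |z|^2 = 0.0353
Iter 5: z = -0.0195 + 0.1891i, |z|^2 = 0.0361
Iter 6: z = -0.0204 + 0.1889i, |z|^2 = 0.0361
Iter 7: z = -0.0203 + 0.1886i, |z|^2 = 0.0360
Iter 8: z = -0.0201 + 0.1886i, |z|^2 = 0.0360
Iter 9: z = -0.0202 + 0.1887i, |z|^2 = 0.0360
Iter 10: z = -0.0202 + 0.1886i, |z|^2 = 0.0360
Iter 11: z = -0.0202 + 0.1886i, |z|^2 = 0.0360
Iter 12: z = -0.0202 + 0.1886i, |z|^2 = 0.0360
Iter 13: z = -0.0202 + 0.1886i, |z|^2 = 0.0360

Answer: 14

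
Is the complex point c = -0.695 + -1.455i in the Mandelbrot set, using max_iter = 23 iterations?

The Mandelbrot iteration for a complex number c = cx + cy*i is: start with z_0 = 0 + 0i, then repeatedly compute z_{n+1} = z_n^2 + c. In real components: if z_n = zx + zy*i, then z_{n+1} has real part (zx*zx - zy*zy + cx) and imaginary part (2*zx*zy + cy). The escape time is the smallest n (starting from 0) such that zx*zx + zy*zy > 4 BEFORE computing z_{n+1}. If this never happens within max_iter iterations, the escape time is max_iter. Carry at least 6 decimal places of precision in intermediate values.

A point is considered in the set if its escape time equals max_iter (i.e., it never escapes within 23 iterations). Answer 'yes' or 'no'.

Answer: no

Derivation:
z_0 = 0 + 0i, c = -0.6950 + -1.4550i
Iter 1: z = -0.6950 + -1.4550i, |z|^2 = 2.6001
Iter 2: z = -2.3290 + 0.5675i, |z|^2 = 5.7462
Escaped at iteration 2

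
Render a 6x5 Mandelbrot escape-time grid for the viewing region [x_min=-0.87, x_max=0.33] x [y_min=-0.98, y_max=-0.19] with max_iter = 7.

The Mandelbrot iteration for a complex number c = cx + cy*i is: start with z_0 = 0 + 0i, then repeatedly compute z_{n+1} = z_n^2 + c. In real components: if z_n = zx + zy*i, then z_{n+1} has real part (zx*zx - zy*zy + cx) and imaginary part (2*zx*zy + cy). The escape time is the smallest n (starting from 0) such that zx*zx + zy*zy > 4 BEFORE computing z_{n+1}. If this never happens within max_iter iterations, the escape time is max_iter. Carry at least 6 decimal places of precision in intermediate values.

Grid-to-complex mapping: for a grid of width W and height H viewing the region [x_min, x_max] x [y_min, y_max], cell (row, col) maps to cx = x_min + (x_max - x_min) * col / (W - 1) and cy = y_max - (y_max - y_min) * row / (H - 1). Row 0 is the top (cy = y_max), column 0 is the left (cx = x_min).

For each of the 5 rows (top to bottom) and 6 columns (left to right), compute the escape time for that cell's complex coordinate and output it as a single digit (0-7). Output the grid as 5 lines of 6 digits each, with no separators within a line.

Answer: 777777
777777
577777
446775
345743

Derivation:
(row=0, col=0): c = -0.8700 + -0.1900i → escape time 7
(row=0, col=1): c = -0.6300 + -0.1900i → escape time 7
(row=0, col=2): c = -0.3900 + -0.1900i → escape time 7
(row=0, col=3): c = -0.1500 + -0.1900i → escape time 7
(row=0, col=4): c = 0.0900 + -0.1900i → escape time 7
(row=0, col=5): c = 0.3300 + -0.1900i → escape time 7
(row=1, col=0): c = -0.8700 + -0.3875i → escape time 7
(row=1, col=1): c = -0.6300 + -0.3875i → escape time 7
(row=1, col=2): c = -0.3900 + -0.3875i → escape time 7
(row=1, col=3): c = -0.1500 + -0.3875i → escape time 7
(row=1, col=4): c = 0.0900 + -0.3875i → escape time 7
(row=1, col=5): c = 0.3300 + -0.3875i → escape time 7
(row=2, col=0): c = -0.8700 + -0.5850i → escape time 5
(row=2, col=1): c = -0.6300 + -0.5850i → escape time 7
(row=2, col=2): c = -0.3900 + -0.5850i → escape time 7
(row=2, col=3): c = -0.1500 + -0.5850i → escape time 7
(row=2, col=4): c = 0.0900 + -0.5850i → escape time 7
(row=2, col=5): c = 0.3300 + -0.5850i → escape time 7
(row=3, col=0): c = -0.8700 + -0.7825i → escape time 4
(row=3, col=1): c = -0.6300 + -0.7825i → escape time 4
(row=3, col=2): c = -0.3900 + -0.7825i → escape time 6
(row=3, col=3): c = -0.1500 + -0.7825i → escape time 7
(row=3, col=4): c = 0.0900 + -0.7825i → escape time 7
(row=3, col=5): c = 0.3300 + -0.7825i → escape time 5
(row=4, col=0): c = -0.8700 + -0.9800i → escape time 3
(row=4, col=1): c = -0.6300 + -0.9800i → escape time 4
(row=4, col=2): c = -0.3900 + -0.9800i → escape time 5
(row=4, col=3): c = -0.1500 + -0.9800i → escape time 7
(row=4, col=4): c = 0.0900 + -0.9800i → escape time 4
(row=4, col=5): c = 0.3300 + -0.9800i → escape time 3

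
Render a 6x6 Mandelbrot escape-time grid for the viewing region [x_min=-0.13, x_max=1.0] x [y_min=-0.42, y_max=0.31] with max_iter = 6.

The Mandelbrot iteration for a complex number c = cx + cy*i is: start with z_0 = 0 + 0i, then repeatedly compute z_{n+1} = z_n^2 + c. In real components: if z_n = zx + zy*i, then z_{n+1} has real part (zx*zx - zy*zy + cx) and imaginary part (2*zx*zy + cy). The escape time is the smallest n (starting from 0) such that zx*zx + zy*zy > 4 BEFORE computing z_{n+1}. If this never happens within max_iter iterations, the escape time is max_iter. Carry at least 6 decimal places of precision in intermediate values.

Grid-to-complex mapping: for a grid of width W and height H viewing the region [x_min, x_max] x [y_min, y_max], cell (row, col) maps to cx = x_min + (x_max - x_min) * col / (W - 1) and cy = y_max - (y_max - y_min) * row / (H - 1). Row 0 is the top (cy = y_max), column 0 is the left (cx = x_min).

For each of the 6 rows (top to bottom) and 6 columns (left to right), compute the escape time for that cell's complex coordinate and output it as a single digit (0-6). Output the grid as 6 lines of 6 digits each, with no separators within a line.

(row=0, col=0): c = -0.1300 + 0.3100i → escape time 6
(row=0, col=1): c = 0.0960 + 0.3100i → escape time 6
(row=0, col=2): c = 0.3220 + 0.3100i → escape time 6
(row=0, col=3): c = 0.5480 + 0.3100i → escape time 4
(row=0, col=4): c = 0.7740 + 0.3100i → escape time 3
(row=0, col=5): c = 1.0000 + 0.3100i → escape time 2
(row=1, col=0): c = -0.1300 + 0.1640i → escape time 6
(row=1, col=1): c = 0.0960 + 0.1640i → escape time 6
(row=1, col=2): c = 0.3220 + 0.1640i → escape time 6
(row=1, col=3): c = 0.5480 + 0.1640i → escape time 4
(row=1, col=4): c = 0.7740 + 0.1640i → escape time 3
(row=1, col=5): c = 1.0000 + 0.1640i → escape time 2
(row=2, col=0): c = -0.1300 + 0.0180i → escape time 6
(row=2, col=1): c = 0.0960 + 0.0180i → escape time 6
(row=2, col=2): c = 0.3220 + 0.0180i → escape time 6
(row=2, col=3): c = 0.5480 + 0.0180i → escape time 4
(row=2, col=4): c = 0.7740 + 0.0180i → escape time 3
(row=2, col=5): c = 1.0000 + 0.0180i → escape time 2
(row=3, col=0): c = -0.1300 + -0.1280i → escape time 6
(row=3, col=1): c = 0.0960 + -0.1280i → escape time 6
(row=3, col=2): c = 0.3220 + -0.1280i → escape time 6
(row=3, col=3): c = 0.5480 + -0.1280i → escape time 4
(row=3, col=4): c = 0.7740 + -0.1280i → escape time 3
(row=3, col=5): c = 1.0000 + -0.1280i → escape time 2
(row=4, col=0): c = -0.1300 + -0.2740i → escape time 6
(row=4, col=1): c = 0.0960 + -0.2740i → escape time 6
(row=4, col=2): c = 0.3220 + -0.2740i → escape time 6
(row=4, col=3): c = 0.5480 + -0.2740i → escape time 4
(row=4, col=4): c = 0.7740 + -0.2740i → escape time 3
(row=4, col=5): c = 1.0000 + -0.2740i → escape time 2
(row=5, col=0): c = -0.1300 + -0.4200i → escape time 6
(row=5, col=1): c = 0.0960 + -0.4200i → escape time 6
(row=5, col=2): c = 0.3220 + -0.4200i → escape time 6
(row=5, col=3): c = 0.5480 + -0.4200i → escape time 4
(row=5, col=4): c = 0.7740 + -0.4200i → escape time 3
(row=5, col=5): c = 1.0000 + -0.4200i → escape time 2

Answer: 666432
666432
666432
666432
666432
666432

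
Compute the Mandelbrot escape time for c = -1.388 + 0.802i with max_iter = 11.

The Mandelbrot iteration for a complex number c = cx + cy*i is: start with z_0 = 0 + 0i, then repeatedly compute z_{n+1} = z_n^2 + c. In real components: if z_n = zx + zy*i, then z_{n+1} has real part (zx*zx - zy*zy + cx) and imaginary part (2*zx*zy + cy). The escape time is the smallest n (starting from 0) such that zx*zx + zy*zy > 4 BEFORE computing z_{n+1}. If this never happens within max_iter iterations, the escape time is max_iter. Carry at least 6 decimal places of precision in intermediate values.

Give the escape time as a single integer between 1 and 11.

z_0 = 0 + 0i, c = -1.3880 + 0.8020i
Iter 1: z = -1.3880 + 0.8020i, |z|^2 = 2.5697
Iter 2: z = -0.1047 + -1.4244i, |z|^2 = 2.0397
Iter 3: z = -3.4058 + 1.1001i, |z|^2 = 12.8100
Escaped at iteration 3

Answer: 3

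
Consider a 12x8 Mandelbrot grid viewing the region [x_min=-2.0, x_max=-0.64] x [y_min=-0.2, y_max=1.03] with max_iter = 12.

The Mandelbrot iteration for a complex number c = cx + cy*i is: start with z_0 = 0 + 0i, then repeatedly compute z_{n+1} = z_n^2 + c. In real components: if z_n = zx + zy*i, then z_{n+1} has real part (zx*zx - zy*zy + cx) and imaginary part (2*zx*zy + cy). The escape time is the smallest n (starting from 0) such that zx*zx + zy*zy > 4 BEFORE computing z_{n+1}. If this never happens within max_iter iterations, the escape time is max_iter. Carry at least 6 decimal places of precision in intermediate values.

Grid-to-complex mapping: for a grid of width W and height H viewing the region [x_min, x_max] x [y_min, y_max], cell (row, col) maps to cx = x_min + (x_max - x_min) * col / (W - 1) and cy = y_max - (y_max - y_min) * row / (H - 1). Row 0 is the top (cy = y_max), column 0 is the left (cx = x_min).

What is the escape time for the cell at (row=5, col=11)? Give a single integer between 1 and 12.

Answer: 12

Derivation:
z_0 = 0 + 0i, c = -0.6400 + 0.1514i
Iter 1: z = -0.6400 + 0.1514i, |z|^2 = 0.4325
Iter 2: z = -0.2533 + -0.0424i, |z|^2 = 0.0660
Iter 3: z = -0.5776 + 0.1729i, |z|^2 = 0.3635
Iter 4: z = -0.3363 + -0.0483i, |z|^2 = 0.1154
Iter 5: z = -0.5293 + 0.1839i, |z|^2 = 0.3140
Iter 6: z = -0.3937 + -0.0433i, |z|^2 = 0.1569
Iter 7: z = -0.4869 + 0.1855i, |z|^2 = 0.2715
Iter 8: z = -0.4374 + -0.0292i, |z|^2 = 0.1921
Iter 9: z = -0.4496 + 0.1770i, |z|^2 = 0.2334
Iter 10: z = -0.4692 + -0.0077i, |z|^2 = 0.2202
Iter 11: z = -0.4199 + 0.1586i, |z|^2 = 0.2015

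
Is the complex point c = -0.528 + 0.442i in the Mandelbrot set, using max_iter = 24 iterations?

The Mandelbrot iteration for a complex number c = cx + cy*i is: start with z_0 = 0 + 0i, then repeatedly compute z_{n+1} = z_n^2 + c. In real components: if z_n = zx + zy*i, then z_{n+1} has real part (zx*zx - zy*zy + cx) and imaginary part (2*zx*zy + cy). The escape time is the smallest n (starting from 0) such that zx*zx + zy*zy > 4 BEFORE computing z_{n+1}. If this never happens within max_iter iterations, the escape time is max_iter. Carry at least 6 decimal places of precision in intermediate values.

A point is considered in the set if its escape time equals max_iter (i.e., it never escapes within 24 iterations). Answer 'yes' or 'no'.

z_0 = 0 + 0i, c = -0.5280 + 0.4420i
Iter 1: z = -0.5280 + 0.4420i, |z|^2 = 0.4741
Iter 2: z = -0.4446 + -0.0248i, |z|^2 = 0.1983
Iter 3: z = -0.3310 + 0.4640i, |z|^2 = 0.3248
Iter 4: z = -0.6338 + 0.1349i, |z|^2 = 0.4199
Iter 5: z = -0.1445 + 0.2711i, |z|^2 = 0.0944
Iter 6: z = -0.5806 + 0.3637i, |z|^2 = 0.4693
Iter 7: z = -0.3232 + 0.0197i, |z|^2 = 0.1048
Iter 8: z = -0.4240 + 0.4292i, |z|^2 = 0.3640
Iter 9: z = -0.5325 + 0.0780i, |z|^2 = 0.2897
Iter 10: z = -0.2505 + 0.3589i, |z|^2 = 0.1916
Iter 11: z = -0.5940 + 0.2622i, |z|^2 = 0.4216
Iter 12: z = -0.2439 + 0.1305i, |z|^2 = 0.0765
Iter 13: z = -0.4856 + 0.3783i, |z|^2 = 0.3789
Iter 14: z = -0.4354 + 0.0746i, |z|^2 = 0.1951
Iter 15: z = -0.3440 + 0.3771i, |z|^2 = 0.2605
Iter 16: z = -0.5518 + 0.1826i, |z|^2 = 0.3379
Iter 17: z = -0.2568 + 0.2405i, |z|^2 = 0.1238
Iter 18: z = -0.5199 + 0.3185i, |z|^2 = 0.3717
Iter 19: z = -0.3591 + 0.1109i, |z|^2 = 0.1413
Iter 20: z = -0.4113 + 0.3624i, |z|^2 = 0.3005
Iter 21: z = -0.4901 + 0.1439i, |z|^2 = 0.2609
Iter 22: z = -0.3085 + 0.3009i, |z|^2 = 0.1857
Iter 23: z = -0.5234 + 0.2563i, |z|^2 = 0.3397
Did not escape in 24 iterations → in set

Answer: yes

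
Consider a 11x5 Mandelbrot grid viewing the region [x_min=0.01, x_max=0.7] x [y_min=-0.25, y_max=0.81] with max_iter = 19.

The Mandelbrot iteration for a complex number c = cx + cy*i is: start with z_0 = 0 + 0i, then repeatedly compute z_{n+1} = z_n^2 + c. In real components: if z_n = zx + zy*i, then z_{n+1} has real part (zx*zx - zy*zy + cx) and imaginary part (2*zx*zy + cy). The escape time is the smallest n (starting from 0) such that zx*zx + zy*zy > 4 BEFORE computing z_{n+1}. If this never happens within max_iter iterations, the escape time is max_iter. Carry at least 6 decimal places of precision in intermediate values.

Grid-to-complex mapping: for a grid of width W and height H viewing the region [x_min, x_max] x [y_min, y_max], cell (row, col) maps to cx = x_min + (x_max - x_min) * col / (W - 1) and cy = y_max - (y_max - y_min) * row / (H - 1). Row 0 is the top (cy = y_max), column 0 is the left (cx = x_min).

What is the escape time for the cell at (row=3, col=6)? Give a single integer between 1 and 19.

z_0 = 0 + 0i, c = 0.4240 + 0.0150i
Iter 1: z = 0.4240 + 0.0150i, |z|^2 = 0.1800
Iter 2: z = 0.6036 + 0.0277i, |z|^2 = 0.3650
Iter 3: z = 0.7875 + 0.0485i, |z|^2 = 0.6225
Iter 4: z = 1.0418 + 0.0913i, |z|^2 = 1.0937
Iter 5: z = 1.5010 + 0.2053i, |z|^2 = 2.2953
Iter 6: z = 2.6350 + 0.6313i, |z|^2 = 7.3417
Escaped at iteration 6

Answer: 6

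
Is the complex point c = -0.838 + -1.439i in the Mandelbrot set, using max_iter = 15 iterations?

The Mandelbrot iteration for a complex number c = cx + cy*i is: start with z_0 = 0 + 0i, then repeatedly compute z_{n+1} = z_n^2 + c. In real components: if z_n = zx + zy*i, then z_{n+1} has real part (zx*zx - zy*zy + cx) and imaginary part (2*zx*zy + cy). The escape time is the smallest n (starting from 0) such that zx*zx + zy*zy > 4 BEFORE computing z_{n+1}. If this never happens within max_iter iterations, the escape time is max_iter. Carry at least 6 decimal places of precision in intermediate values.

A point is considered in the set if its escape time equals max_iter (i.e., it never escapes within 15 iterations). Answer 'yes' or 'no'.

Answer: no

Derivation:
z_0 = 0 + 0i, c = -0.8380 + -1.4390i
Iter 1: z = -0.8380 + -1.4390i, |z|^2 = 2.7730
Iter 2: z = -2.2065 + 0.9728i, |z|^2 = 5.8148
Escaped at iteration 2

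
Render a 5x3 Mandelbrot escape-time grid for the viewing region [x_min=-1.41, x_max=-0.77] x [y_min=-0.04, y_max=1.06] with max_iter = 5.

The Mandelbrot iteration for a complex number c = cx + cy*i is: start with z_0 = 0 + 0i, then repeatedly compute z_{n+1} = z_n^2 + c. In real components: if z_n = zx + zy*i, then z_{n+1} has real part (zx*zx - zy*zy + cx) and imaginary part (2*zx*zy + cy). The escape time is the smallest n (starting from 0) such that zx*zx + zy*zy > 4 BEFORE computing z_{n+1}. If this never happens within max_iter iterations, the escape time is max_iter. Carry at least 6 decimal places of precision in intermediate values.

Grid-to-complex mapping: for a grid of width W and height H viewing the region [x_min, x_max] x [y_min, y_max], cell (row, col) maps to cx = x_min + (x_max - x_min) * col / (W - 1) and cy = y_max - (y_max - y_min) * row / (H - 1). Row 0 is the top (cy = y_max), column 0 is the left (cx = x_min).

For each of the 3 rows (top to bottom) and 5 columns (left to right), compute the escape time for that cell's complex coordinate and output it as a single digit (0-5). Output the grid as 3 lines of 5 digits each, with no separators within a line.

(row=0, col=0): c = -1.4100 + 1.0600i → escape time 2
(row=0, col=1): c = -1.2500 + 1.0600i → escape time 3
(row=0, col=2): c = -1.0900 + 1.0600i → escape time 3
(row=0, col=3): c = -0.9300 + 1.0600i → escape time 3
(row=0, col=4): c = -0.7700 + 1.0600i → escape time 3
(row=1, col=0): c = -1.4100 + 0.5100i → escape time 3
(row=1, col=1): c = -1.2500 + 0.5100i → escape time 4
(row=1, col=2): c = -1.0900 + 0.5100i → escape time 5
(row=1, col=3): c = -0.9300 + 0.5100i → escape time 5
(row=1, col=4): c = -0.7700 + 0.5100i → escape time 5
(row=2, col=0): c = -1.4100 + -0.0400i → escape time 5
(row=2, col=1): c = -1.2500 + -0.0400i → escape time 5
(row=2, col=2): c = -1.0900 + -0.0400i → escape time 5
(row=2, col=3): c = -0.9300 + -0.0400i → escape time 5
(row=2, col=4): c = -0.7700 + -0.0400i → escape time 5

Answer: 23333
34555
55555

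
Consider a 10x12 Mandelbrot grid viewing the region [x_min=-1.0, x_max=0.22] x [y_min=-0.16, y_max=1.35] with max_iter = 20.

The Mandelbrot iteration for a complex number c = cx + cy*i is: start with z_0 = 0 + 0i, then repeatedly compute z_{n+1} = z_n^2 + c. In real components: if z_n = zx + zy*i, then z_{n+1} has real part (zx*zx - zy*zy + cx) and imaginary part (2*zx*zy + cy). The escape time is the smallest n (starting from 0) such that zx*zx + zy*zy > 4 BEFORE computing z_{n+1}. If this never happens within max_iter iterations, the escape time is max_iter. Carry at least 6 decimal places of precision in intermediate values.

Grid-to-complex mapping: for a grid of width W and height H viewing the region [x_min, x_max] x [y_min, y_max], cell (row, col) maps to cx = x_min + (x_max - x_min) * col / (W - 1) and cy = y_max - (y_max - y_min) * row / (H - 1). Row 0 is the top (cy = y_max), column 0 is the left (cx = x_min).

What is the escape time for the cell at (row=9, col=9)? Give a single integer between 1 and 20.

Answer: 20

Derivation:
z_0 = 0 + 0i, c = 0.2200 + 0.1145i
Iter 1: z = 0.2200 + 0.1145i, |z|^2 = 0.0615
Iter 2: z = 0.2553 + 0.1649i, |z|^2 = 0.0924
Iter 3: z = 0.2580 + 0.1988i, |z|^2 = 0.1060
Iter 4: z = 0.2470 + 0.2171i, |z|^2 = 0.1082
Iter 5: z = 0.2339 + 0.2218i, |z|^2 = 0.1039
Iter 6: z = 0.2255 + 0.2183i, |z|^2 = 0.0985
Iter 7: z = 0.2232 + 0.2130i, |z|^2 = 0.0952
Iter 8: z = 0.2244 + 0.2096i, |z|^2 = 0.0943
Iter 9: z = 0.2264 + 0.2086i, |z|^2 = 0.0948
Iter 10: z = 0.2277 + 0.2090i, |z|^2 = 0.0956
Iter 11: z = 0.2282 + 0.2098i, |z|^2 = 0.0961
Iter 12: z = 0.2281 + 0.2103i, |z|^2 = 0.0962
Iter 13: z = 0.2278 + 0.2105i, |z|^2 = 0.0962
Iter 14: z = 0.2276 + 0.2104i, |z|^2 = 0.0961
Iter 15: z = 0.2275 + 0.2103i, |z|^2 = 0.0960
Iter 16: z = 0.2275 + 0.2103i, |z|^2 = 0.0960
Iter 17: z = 0.2276 + 0.2102i, |z|^2 = 0.0960
Iter 18: z = 0.2276 + 0.2102i, |z|^2 = 0.0960
Iter 19: z = 0.2276 + 0.2102i, |z|^2 = 0.0960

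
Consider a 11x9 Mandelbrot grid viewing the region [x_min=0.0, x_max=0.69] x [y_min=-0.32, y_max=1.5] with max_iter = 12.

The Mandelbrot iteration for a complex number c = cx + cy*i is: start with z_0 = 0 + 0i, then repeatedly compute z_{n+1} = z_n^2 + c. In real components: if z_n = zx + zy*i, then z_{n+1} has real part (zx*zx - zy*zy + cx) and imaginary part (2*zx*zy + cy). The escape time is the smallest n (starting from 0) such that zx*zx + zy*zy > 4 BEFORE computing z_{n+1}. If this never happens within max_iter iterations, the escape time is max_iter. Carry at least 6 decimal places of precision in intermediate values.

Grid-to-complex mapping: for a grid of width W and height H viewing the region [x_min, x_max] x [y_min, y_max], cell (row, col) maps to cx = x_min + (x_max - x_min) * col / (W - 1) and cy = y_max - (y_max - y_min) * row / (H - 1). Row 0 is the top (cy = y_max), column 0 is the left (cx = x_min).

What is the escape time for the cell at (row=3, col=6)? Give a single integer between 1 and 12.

Answer: 4

Derivation:
z_0 = 0 + 0i, c = 0.4140 + 0.8175i
Iter 1: z = 0.4140 + 0.8175i, |z|^2 = 0.8397
Iter 2: z = -0.0829 + 1.4944i, |z|^2 = 2.2401
Iter 3: z = -1.8123 + 0.5697i, |z|^2 = 3.6091
Iter 4: z = 3.3740 + -1.2475i, |z|^2 = 12.9399
Escaped at iteration 4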